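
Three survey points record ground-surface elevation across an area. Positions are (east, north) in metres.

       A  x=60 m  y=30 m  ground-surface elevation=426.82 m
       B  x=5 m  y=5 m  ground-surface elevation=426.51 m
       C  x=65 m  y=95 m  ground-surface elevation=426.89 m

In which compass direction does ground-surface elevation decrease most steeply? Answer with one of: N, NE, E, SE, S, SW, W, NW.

W

Differences from A: to B (Δx, Δy, Δh) = (-55, -25, -0.31); to C = (5, 65, +0.07).
Determinant of the coordinate differences = (-55)·65 − 5·(-25) = -3450.
∂z/∂x = [(-0.31)·65 − (+0.07)·(-25)] / -3450 = +0.005333
∂z/∂y = [(-55)·(+0.07) − 5·(-0.31)] / -3450 = +0.0006667
Steepest decrease is along −∇f = (-0.005333 E, -0.0006667 N) → west.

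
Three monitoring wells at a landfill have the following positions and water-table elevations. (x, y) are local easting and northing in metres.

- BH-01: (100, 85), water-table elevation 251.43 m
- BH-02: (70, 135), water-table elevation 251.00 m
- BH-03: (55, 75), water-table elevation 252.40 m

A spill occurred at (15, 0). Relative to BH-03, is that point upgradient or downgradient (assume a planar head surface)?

With h = a·x + b·y + c and BH-01 as origin, the differences give:
  (-30)·a + 50·b = -0.43
  (-45)·a + (-10)·b = +0.97
Eliminate b (×(-10) and ×50, subtract): 2550·a = -44.200 → a = ∂h/∂x = -0.01733
Back-substitute: b = ∂h/∂y = -0.01900.
Head at (15, 0) = 251.43 + (-0.01733)·(-85) + (-0.01900)·(-85) = 254.52 m.
That is higher than the 252.40 m at BH-03, so the point is upgradient.

upgradient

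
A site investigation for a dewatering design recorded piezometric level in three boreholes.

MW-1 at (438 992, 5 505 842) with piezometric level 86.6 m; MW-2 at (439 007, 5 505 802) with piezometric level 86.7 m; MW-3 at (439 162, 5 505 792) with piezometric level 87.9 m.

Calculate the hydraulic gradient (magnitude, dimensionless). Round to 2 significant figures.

0.0078

With h = a·x + b·y + c and MW-1 as origin, the differences give:
  15·a + (-40)·b = +0.1
  170·a + (-50)·b = +1.3
Eliminate b (×(-50) and ×(-40), subtract): 6050·a = 47.00 → a = ∂h/∂x = +0.007769
Back-substitute: b = ∂h/∂y = +0.0004132.
|∇h| = √(0.007769² + 0.0004132²) = 0.00778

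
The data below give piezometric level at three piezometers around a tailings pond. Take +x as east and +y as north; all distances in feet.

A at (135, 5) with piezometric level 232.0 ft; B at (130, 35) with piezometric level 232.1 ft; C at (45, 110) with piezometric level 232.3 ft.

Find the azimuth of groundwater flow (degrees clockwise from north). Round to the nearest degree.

191°

Differences from A: to B (Δx, Δy, Δh) = (-5, 30, +0.1); to C = (-90, 105, +0.3).
Determinant of the coordinate differences = (-5)·105 − (-90)·30 = 2175.
∂h/∂x = [(+0.1)·105 − (+0.3)·30] / 2175 = +0.0006897
∂h/∂y = [(-5)·(+0.3) − (-90)·(+0.1)] / 2175 = +0.003448
Flow direction (−∇h) has components (-0.0006897 E, -0.003448 N).
Azimuth = atan2(E, N) = atan2(-0.0006897, -0.003448) = 191.3° ≈ 191°.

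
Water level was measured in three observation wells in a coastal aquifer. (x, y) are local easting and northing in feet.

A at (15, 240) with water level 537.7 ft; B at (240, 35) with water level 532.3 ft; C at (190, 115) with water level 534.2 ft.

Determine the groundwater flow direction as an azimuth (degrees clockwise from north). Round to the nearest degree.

Differences from A: to B (Δx, Δy, Δh) = (225, -205, -5.4); to C = (175, -125, -3.5).
Determinant of the coordinate differences = 225·(-125) − 175·(-205) = 7750.
∂h/∂x = [(-5.4)·(-125) − (-3.5)·(-205)] / 7750 = -0.005484
∂h/∂y = [225·(-3.5) − 175·(-5.4)] / 7750 = +0.02032
Flow direction (−∇h) has components (+0.005484 E, -0.02032 N).
Azimuth = atan2(E, N) = atan2(+0.005484, -0.02032) = 164.9° ≈ 165°.

165°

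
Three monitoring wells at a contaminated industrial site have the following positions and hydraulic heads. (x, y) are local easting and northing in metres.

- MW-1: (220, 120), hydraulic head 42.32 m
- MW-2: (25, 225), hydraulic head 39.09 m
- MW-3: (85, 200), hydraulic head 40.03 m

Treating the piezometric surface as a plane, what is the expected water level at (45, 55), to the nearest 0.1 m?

40.6 m

Differences from MW-1: to MW-2 (Δx, Δy, Δh) = (-195, 105, -3.23); to MW-3 = (-135, 80, -2.29).
Determinant of the coordinate differences = (-195)·80 − (-135)·105 = -1425.
∂h/∂x = [(-3.23)·80 − (-2.29)·105] / -1425 = +0.01260
∂h/∂y = [(-195)·(-2.29) − (-135)·(-3.23)] / -1425 = -0.007368
h(45, 55) = 42.32 + (+0.01260)·(-175) + (-0.007368)·(-65) = 42.32 -2.204 +0.479 = 40.595 m.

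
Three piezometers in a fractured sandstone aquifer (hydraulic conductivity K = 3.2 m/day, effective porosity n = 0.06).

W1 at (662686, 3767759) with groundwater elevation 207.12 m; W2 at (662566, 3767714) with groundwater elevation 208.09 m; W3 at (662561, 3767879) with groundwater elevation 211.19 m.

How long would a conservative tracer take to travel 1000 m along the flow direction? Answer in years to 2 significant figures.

Taking W1 as reference: W2−W1 = (-120, -45, +0.97); W3−W1 = (-125, 120, +4.07).
Solve a·Δx + b·Δy = Δh: det = (-120)·120 − (-125)·(-45) = -20025.
∂h/∂x = [(+0.97)·120 − (+4.07)·(-45)] / -20025 = -0.01496
∂h/∂y = [(-120)·(+4.07) − (-125)·(+0.97)] / -20025 = +0.01833
|∇h| = √(-0.01496² + 0.01833²) = 0.02366
Seepage velocity v = K·i/n = 3.2 × 0.02366 / 0.06 = 1.262 m/day.
t = 1000 / 1.262 = 792.4 days = 2.17 years.

2.2 years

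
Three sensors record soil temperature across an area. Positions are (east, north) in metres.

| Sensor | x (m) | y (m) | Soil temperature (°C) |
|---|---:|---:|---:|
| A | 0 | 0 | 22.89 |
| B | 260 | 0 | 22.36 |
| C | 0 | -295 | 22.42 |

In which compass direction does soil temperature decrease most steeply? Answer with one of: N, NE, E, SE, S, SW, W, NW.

∂T/∂x = (22.36 − 22.89) / (260 − 0) = -0.002038
∂T/∂y = (22.42 − 22.89) / (-295 − 0) = +0.001593
Steepest decrease is along −∇f = (+0.002038 E, -0.001593 N) → southeast.

SE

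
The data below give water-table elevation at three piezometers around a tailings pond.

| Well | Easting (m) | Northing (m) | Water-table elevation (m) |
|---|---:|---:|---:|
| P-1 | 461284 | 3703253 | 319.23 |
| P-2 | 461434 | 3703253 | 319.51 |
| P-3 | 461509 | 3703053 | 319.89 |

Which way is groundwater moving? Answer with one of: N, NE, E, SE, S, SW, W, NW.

Taking P-1 as reference: P-2−P-1 = (150, 0, +0.28); P-3−P-1 = (225, -200, +0.66).
Determinant of the coordinate differences = 150·(-200) − 225·0 = -30000.
∂h/∂x = [(+0.28)·(-200) − (+0.66)·0] / -30000 = +0.001867
∂h/∂y = [150·(+0.66) − 225·(+0.28)] / -30000 = -0.001200
Flow = −∇h = (-0.001867 east, +0.001200 north), which points northwest.

NW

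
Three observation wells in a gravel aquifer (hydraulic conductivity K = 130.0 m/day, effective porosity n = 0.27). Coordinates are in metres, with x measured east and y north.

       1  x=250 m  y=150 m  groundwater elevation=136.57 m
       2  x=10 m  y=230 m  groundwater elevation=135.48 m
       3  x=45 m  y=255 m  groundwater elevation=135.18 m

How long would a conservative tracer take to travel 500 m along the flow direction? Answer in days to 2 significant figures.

83 days

Taking 1 as reference: 2−1 = (-240, 80, -1.09); 3−1 = (-205, 105, -1.39).
Determinant of the coordinate differences = (-240)·105 − (-205)·80 = -8800.
∂h/∂x = [(-1.09)·105 − (-1.39)·80] / -8800 = +0.0003693
∂h/∂y = [(-240)·(-1.39) − (-205)·(-1.09)] / -8800 = -0.01252
|∇h| = √(0.0003693² + -0.01252²) = 0.01253
Seepage velocity v = K·i/n = 130.0 × 0.01253 / 0.27 = 6.033 m/day.
t = 500 / 6.033 = 82.88 days.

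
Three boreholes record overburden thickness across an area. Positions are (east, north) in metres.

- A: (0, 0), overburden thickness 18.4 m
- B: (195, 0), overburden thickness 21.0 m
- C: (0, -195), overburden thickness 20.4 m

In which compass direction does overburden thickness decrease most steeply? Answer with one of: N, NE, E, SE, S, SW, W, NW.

NW

∂d/∂x = (21.0 − 18.4) / (195 − 0) = +0.01333
∂d/∂y = (20.4 − 18.4) / (-195 − 0) = -0.01026
Steepest decrease is along −∇f = (-0.01333 E, +0.01026 N) → northwest.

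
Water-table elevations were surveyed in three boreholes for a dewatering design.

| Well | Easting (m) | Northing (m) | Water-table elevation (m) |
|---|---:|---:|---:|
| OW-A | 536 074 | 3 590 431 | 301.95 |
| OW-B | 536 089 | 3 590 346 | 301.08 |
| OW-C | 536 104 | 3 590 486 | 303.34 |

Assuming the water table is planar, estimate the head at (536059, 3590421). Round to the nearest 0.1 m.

With h = a·x + b·y + c and OW-A as origin, the differences give:
  15·a + (-85)·b = -0.87
  30·a + 55·b = +1.39
Eliminate b (×55 and ×(-85), subtract): 3375·a = 70.300 → a = ∂h/∂x = +0.02083
Back-substitute: b = ∂h/∂y = +0.01391.
h(536059, 3590421) = 301.95 + (+0.02083)·(-15) + (+0.01391)·(-10) = 301.95 -0.312 -0.139 = 301.498 m.

301.5 m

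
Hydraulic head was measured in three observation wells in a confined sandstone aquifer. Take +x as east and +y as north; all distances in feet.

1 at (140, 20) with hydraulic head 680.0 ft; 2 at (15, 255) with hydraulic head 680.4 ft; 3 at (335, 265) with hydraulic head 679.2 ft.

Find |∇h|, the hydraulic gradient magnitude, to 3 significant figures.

0.00375

Differences from 1: to 2 (Δx, Δy, Δh) = (-125, 235, +0.4); to 3 = (195, 245, -0.8).
Solve a·Δx + b·Δy = Δh: det = (-125)·245 − 195·235 = -76450.
∂h/∂x = [(+0.4)·245 − (-0.8)·235] / -76450 = -0.003741
∂h/∂y = [(-125)·(-0.8) − 195·(+0.4)] / -76450 = -0.0002878
|∇h| = √(-0.003741² + -0.0002878²) = 0.003752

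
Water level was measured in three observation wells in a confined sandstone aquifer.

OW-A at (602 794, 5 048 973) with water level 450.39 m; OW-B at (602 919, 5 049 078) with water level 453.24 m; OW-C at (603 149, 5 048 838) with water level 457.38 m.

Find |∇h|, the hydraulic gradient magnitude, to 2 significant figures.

Differences from OW-A: to OW-B (Δx, Δy, Δh) = (125, 105, +2.85); to OW-C = (355, -135, +6.99).
Determinant of the coordinate differences = 125·(-135) − 355·105 = -54150.
∂h/∂x = [(+2.85)·(-135) − (+6.99)·105] / -54150 = +0.02066
∂h/∂y = [125·(+6.99) − 355·(+2.85)] / -54150 = +0.002548
|∇h| = √(0.02066² + 0.002548²) = 0.02082

0.021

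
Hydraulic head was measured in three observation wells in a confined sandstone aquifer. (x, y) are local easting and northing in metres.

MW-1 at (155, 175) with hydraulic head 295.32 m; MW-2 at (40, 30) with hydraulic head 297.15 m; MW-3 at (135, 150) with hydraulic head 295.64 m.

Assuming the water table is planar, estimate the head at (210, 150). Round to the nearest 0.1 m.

293.7 m

Differences from MW-1: to MW-2 (Δx, Δy, Δh) = (-115, -145, +1.83); to MW-3 = (-20, -25, +0.32).
Determinant of the coordinate differences = (-115)·(-25) − (-20)·(-145) = -25.
∂h/∂x = [(+1.83)·(-25) − (+0.32)·(-145)] / -25 = -0.02600
∂h/∂y = [(-115)·(+0.32) − (-20)·(+1.83)] / -25 = +0.008000
h(210, 150) = 295.32 + (-0.02600)·(55) + (+0.008000)·(-25) = 295.32 -1.430 -0.200 = 293.690 m.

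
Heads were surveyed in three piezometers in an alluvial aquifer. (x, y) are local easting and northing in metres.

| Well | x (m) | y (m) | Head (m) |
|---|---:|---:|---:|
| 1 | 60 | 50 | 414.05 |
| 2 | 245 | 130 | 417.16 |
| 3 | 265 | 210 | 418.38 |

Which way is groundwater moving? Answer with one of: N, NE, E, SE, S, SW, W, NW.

With h = a·x + b·y + c and 1 as origin, the differences give:
  185·a + 80·b = +3.11
  205·a + 160·b = +4.33
Eliminate b (×160 and ×80, subtract): 13200·a = 151.200 → a = ∂h/∂x = +0.01145
Back-substitute: b = ∂h/∂y = +0.01239.
Flow = −∇h = (-0.01145 east, -0.01239 north), which points southwest.

SW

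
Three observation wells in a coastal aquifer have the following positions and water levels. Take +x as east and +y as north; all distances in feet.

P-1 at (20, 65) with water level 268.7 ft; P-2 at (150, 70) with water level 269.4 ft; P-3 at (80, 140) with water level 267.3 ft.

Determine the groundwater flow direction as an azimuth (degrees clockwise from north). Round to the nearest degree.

345°

Differences from P-1: to P-2 (Δx, Δy, Δh) = (130, 5, +0.7); to P-3 = (60, 75, -1.4).
Solve a·Δx + b·Δy = Δh: det = 130·75 − 60·5 = 9450.
∂h/∂x = [(+0.7)·75 − (-1.4)·5] / 9450 = +0.006296
∂h/∂y = [130·(-1.4) − 60·(+0.7)] / 9450 = -0.02370
Flow direction (−∇h) has components (-0.006296 E, +0.02370 N).
Azimuth = atan2(E, N) = atan2(-0.006296, +0.02370) = 345.1° ≈ 345°.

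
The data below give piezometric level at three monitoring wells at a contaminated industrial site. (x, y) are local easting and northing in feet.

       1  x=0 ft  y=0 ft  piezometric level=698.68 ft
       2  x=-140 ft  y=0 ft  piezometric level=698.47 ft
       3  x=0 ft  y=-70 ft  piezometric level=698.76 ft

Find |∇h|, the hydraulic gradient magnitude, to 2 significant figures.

0.0019

∂h/∂x = (698.47 − 698.68) / (-140 − 0) = +0.001500
∂h/∂y = (698.76 − 698.68) / (-70 − 0) = -0.001143
|∇h| = √(0.001500² + -0.001143²) = 0.001886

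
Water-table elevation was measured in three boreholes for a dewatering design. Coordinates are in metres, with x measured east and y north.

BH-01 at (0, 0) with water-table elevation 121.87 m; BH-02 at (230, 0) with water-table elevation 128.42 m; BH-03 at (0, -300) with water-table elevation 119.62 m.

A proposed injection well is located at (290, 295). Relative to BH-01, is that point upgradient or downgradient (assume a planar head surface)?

∂h/∂x = (128.42 − 121.87) / (230 − 0) = +0.02848
∂h/∂y = (119.62 − 121.87) / (-300 − 0) = +0.007500
Head at (290, 295) = 121.87 + (+0.02848)·(290) + (+0.007500)·(295) = 132.34 m.
That is higher than the 121.87 m at BH-01, so the point is upgradient.

upgradient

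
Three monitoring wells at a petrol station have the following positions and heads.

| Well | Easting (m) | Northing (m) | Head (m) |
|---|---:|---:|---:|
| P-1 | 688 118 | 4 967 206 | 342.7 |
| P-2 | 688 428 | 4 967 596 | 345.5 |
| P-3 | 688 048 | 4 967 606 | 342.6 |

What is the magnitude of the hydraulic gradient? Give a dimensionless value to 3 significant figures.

0.00774

Differences from P-1: to P-2 (Δx, Δy, Δh) = (310, 390, +2.8); to P-3 = (-70, 400, -0.1).
Solve a·Δx + b·Δy = Δh: det = 310·400 − (-70)·390 = 151300.
∂h/∂x = [(+2.8)·400 − (-0.1)·390] / 151300 = +0.007660
∂h/∂y = [310·(-0.1) − (-70)·(+2.8)] / 151300 = +0.001091
|∇h| = √(0.007660² + 0.001091²) = 0.007737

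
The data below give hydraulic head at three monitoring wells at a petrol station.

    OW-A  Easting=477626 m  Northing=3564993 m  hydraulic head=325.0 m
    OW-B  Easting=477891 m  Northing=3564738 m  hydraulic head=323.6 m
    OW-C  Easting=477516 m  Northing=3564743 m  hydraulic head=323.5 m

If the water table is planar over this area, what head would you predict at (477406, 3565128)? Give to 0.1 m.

Three-point gradient (reference OW-A): Δ to OW-B = (265, -255, -1.4), Δ to OW-C = (-110, -250, -1.5).
∂h/∂x = +0.0003446, ∂h/∂y = +0.005848 (det = -94300).
h(477406, 3565128) = 325.0 + (+0.0003446)·(-220) + (+0.005848)·(135) = 325.0 -0.076 +0.790 = 325.714 m.

325.7 m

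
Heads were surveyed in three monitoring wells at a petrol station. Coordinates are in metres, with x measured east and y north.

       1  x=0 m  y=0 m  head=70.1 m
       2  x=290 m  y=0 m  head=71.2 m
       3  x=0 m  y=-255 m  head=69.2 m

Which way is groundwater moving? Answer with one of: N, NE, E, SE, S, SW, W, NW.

SW

∂h/∂x = (71.2 − 70.1) / (290 − 0) = +0.003793
∂h/∂y = (69.2 − 70.1) / (-255 − 0) = +0.003529
Flow = −∇h = (-0.003793 east, -0.003529 north), which points southwest.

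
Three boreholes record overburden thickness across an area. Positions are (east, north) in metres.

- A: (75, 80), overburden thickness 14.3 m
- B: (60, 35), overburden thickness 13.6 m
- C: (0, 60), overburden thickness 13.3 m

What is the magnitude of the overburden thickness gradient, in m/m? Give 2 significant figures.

0.016 m/m

Differences from A: to B (Δx, Δy, Δh) = (-15, -45, -0.7); to C = (-75, -20, -1.0).
Determinant of the coordinate differences = (-15)·(-20) − (-75)·(-45) = -3075.
∂d/∂x = [(-0.7)·(-20) − (-1.0)·(-45)] / -3075 = +0.01008
∂d/∂y = [(-15)·(-1.0) − (-75)·(-0.7)] / -3075 = +0.01220
|∇f| = √(0.01008² + 0.01220²) = 0.01583 m/m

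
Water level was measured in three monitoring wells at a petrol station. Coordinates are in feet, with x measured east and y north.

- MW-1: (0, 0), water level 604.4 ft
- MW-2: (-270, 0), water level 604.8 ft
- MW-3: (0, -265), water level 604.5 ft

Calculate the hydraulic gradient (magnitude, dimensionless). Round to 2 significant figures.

∂h/∂x = (604.8 − 604.4) / (-270 − 0) = -0.001481
∂h/∂y = (604.5 − 604.4) / (-265 − 0) = -0.0003774
|∇h| = √(-0.001481² + -0.0003774²) = 0.001528

0.0015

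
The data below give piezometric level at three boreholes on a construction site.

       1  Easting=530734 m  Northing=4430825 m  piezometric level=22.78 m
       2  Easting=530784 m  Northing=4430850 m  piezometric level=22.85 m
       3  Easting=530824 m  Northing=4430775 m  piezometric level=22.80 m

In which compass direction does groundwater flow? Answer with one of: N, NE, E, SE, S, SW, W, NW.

With h = a·x + b·y + c and 1 as origin, the differences give:
  50·a + 25·b = +0.07
  90·a + (-50)·b = +0.02
Eliminate b (×(-50) and ×25, subtract): -4750·a = -4.000 → a = ∂h/∂x = +0.0008421
Back-substitute: b = ∂h/∂y = +0.001116.
Flow = −∇h = (-0.0008421 east, -0.001116 north), which points southwest.

SW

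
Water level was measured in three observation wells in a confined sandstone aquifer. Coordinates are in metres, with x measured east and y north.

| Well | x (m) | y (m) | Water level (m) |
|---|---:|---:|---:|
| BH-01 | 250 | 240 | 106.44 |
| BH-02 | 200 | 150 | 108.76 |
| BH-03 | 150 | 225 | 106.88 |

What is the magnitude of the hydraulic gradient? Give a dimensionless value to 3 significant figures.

Three-point gradient (reference BH-01): Δ to BH-02 = (-50, -90, +2.32), Δ to BH-03 = (-100, -15, +0.44).
∂h/∂x = -0.0005818, ∂h/∂y = -0.02545 (det = -8250).
|∇h| = √(-0.0005818² + -0.02545²) = 0.02546

0.0255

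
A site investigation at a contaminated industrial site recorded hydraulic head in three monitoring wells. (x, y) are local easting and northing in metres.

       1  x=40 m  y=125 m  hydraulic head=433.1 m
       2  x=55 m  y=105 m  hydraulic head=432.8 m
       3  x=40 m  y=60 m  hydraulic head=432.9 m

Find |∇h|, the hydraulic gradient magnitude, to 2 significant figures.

Taking 1 as reference: 2−1 = (15, -20, -0.3); 3−1 = (0, -65, -0.2).
Solve a·Δx + b·Δy = Δh: det = 15·(-65) − 0·(-20) = -975.
∂h/∂x = [(-0.3)·(-65) − (-0.2)·(-20)] / -975 = -0.01590
∂h/∂y = [15·(-0.2) − 0·(-0.3)] / -975 = +0.003077
|∇h| = √(-0.01590² + 0.003077²) = 0.01619

0.016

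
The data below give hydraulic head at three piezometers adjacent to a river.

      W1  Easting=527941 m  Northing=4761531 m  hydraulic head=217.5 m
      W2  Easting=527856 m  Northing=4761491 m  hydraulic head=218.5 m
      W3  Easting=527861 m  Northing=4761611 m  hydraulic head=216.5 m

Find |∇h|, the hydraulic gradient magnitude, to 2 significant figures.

Three-point gradient (reference W1): Δ to W2 = (-85, -40, +1.0), Δ to W3 = (-80, 80, -1.0).
∂h/∂x = -0.004000, ∂h/∂y = -0.01650 (det = -10000).
|∇h| = √(-0.004000² + -0.01650²) = 0.01698

0.017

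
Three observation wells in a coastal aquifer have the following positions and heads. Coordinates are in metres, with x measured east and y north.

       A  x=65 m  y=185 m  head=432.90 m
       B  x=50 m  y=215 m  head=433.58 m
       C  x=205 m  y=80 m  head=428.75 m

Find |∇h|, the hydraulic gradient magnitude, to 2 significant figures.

0.024

Three-point gradient (reference A): Δ to B = (-15, 30, +0.68), Δ to C = (140, -105, -4.15).
∂h/∂x = -0.02023, ∂h/∂y = +0.01255 (det = -2625).
|∇h| = √(-0.02023² + 0.01255²) = 0.02381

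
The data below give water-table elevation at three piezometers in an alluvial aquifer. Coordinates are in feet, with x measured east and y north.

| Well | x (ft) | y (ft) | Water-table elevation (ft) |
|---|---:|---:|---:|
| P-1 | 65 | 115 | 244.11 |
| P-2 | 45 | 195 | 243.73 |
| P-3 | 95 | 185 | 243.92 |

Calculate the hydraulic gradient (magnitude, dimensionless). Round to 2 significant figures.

0.0050

With h = a·x + b·y + c and P-1 as origin, the differences give:
  (-20)·a + 80·b = -0.38
  30·a + 70·b = -0.19
Eliminate b (×70 and ×80, subtract): -3800·a = -11.400 → a = ∂h/∂x = +0.003000
Back-substitute: b = ∂h/∂y = -0.004000.
|∇h| = √(0.003000² + -0.004000²) = 0.005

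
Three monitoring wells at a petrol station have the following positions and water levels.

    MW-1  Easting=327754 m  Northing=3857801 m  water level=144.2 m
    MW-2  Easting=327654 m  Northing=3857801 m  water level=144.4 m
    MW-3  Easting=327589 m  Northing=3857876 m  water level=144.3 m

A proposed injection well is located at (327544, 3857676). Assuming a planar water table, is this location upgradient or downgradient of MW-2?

With h = a·x + b·y + c and MW-1 as origin, the differences give:
  (-100)·a + 0·b = +0.2
  (-165)·a + 75·b = +0.1
Eliminate b (×75 and ×0, subtract): -7500·a = 15.00 → a = ∂h/∂x = -0.002000
Back-substitute: b = ∂h/∂y = -0.003067.
Head at (327544, 3857676) = 144.2 + (-0.002000)·(-210) + (-0.003067)·(-125) = 145.00 m.
That is higher than the 144.4 m at MW-2, so the point is upgradient.

upgradient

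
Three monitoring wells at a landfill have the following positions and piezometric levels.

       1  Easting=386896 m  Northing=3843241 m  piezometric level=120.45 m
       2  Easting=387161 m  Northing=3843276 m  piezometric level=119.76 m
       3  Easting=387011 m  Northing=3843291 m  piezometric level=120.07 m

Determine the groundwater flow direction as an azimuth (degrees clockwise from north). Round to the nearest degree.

Differences from 1: to 2 (Δx, Δy, Δh) = (265, 35, -0.69); to 3 = (115, 50, -0.38).
Solve a·Δx + b·Δy = Δh: det = 265·50 − 115·35 = 9225.
∂h/∂x = [(-0.69)·50 − (-0.38)·35] / 9225 = -0.002298
∂h/∂y = [265·(-0.38) − 115·(-0.69)] / 9225 = -0.002314
Flow direction (−∇h) has components (+0.002298 E, +0.002314 N).
Azimuth = atan2(E, N) = atan2(+0.002298, +0.002314) = 44.8° ≈ 045°.

045°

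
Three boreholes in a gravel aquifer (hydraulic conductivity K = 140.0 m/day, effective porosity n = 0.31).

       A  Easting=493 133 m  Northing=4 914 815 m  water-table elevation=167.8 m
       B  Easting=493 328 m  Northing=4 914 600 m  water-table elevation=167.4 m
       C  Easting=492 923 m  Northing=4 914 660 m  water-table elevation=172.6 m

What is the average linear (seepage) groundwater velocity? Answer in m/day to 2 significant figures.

8.3 m/day

Taking A as reference: B−A = (195, -215, -0.4); C−A = (-210, -155, +4.8).
Determinant of the coordinate differences = 195·(-155) − (-210)·(-215) = -75375.
∂h/∂x = [(-0.4)·(-155) − (+4.8)·(-215)] / -75375 = -0.01451
∂h/∂y = [195·(+4.8) − (-210)·(-0.4)] / -75375 = -0.01130
|∇h| = √(-0.01451² + -0.01130²) = 0.01839
Seepage velocity v = K·i/n = 140.0 × 0.01839 / 0.31 = 8.305 m/day.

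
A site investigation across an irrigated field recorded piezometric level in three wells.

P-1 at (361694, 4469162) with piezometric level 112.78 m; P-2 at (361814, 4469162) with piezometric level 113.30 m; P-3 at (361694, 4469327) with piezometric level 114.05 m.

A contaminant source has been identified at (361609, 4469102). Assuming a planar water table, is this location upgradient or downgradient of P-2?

downgradient

∂h/∂x = (113.30 − 112.78) / (361814 − 361694) = +0.004333
∂h/∂y = (114.05 − 112.78) / (4469327 − 4469162) = +0.007697
Head at (361609, 4469102) = 112.78 + (+0.004333)·(-85) + (+0.007697)·(-60) = 111.95 m.
That is lower than the 113.30 m at P-2, so the point is downgradient.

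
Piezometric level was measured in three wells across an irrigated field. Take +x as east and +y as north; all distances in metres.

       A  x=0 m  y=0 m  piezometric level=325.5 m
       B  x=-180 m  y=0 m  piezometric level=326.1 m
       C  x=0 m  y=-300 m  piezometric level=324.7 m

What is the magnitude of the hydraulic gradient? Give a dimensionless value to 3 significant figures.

0.00427

∂h/∂x = (326.1 − 325.5) / (-180 − 0) = -0.003333
∂h/∂y = (324.7 − 325.5) / (-300 − 0) = +0.002667
|∇h| = √(-0.003333² + 0.002667²) = 0.004269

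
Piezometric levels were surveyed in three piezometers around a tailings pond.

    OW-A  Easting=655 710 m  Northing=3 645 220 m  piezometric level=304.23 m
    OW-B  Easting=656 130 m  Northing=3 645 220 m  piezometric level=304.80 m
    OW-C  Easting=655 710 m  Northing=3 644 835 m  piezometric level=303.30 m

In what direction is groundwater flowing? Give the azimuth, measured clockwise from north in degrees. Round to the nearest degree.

209°

∂h/∂x = (304.80 − 304.23) / (656130 − 655710) = +0.001357
∂h/∂y = (303.30 − 304.23) / (3644835 − 3645220) = +0.002416
Flow direction (−∇h) has components (-0.001357 E, -0.002416 N).
Azimuth = atan2(E, N) = atan2(-0.001357, -0.002416) = 209.3° ≈ 209°.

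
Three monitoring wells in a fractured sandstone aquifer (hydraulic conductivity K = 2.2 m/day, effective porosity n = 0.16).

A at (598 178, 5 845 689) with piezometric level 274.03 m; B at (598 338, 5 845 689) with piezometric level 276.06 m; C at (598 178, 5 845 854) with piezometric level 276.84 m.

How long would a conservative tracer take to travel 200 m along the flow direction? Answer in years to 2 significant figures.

∂h/∂x = (276.06 − 274.03) / (598338 − 598178) = +0.01269
∂h/∂y = (276.84 − 274.03) / (5845854 − 5845689) = +0.01703
|∇h| = √(0.01269² + 0.01703²) = 0.02124
Seepage velocity v = K·i/n = 2.2 × 0.02124 / 0.16 = 0.292 m/day.
t = 200 / 0.292 = 684.9 days = 1.88 years.

1.9 years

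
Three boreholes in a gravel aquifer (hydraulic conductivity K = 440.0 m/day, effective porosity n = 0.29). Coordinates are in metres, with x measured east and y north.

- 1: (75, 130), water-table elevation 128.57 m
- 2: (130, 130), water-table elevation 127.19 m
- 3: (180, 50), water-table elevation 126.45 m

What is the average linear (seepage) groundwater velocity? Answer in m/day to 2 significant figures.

Taking 1 as reference: 2−1 = (55, 0, -1.38); 3−1 = (105, -80, -2.12).
Determinant of the coordinate differences = 55·(-80) − 105·0 = -4400.
∂h/∂x = [(-1.38)·(-80) − (-2.12)·0] / -4400 = -0.02509
∂h/∂y = [55·(-2.12) − 105·(-1.38)] / -4400 = -0.006432
|∇h| = √(-0.02509² + -0.006432²) = 0.0259
Seepage velocity v = K·i/n = 440.0 × 0.0259 / 0.29 = 39.3 m/day.

39 m/day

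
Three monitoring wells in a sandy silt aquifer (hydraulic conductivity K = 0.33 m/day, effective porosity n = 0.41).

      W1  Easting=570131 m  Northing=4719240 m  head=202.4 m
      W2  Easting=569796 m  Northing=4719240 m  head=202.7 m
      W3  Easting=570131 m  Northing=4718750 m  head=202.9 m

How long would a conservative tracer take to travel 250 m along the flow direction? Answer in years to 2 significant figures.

∂h/∂x = (202.7 − 202.4) / (569796 − 570131) = -0.0008955
∂h/∂y = (202.9 − 202.4) / (4718750 − 4719240) = -0.001020
|∇h| = √(-0.0008955² + -0.001020²) = 0.001357
Seepage velocity v = K·i/n = 0.33 × 0.001357 / 0.41 = 0.001092 m/day.
t = 250 / 0.001092 = 2.289e+05 days = 627 years.

630 years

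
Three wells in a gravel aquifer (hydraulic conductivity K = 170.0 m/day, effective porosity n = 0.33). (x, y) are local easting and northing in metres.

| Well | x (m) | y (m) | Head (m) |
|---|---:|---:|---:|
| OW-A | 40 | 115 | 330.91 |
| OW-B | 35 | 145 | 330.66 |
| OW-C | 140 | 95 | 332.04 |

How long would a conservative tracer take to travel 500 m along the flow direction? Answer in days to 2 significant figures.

81 days

Three-point gradient (reference OW-A): Δ to OW-B = (-5, 30, -0.25), Δ to OW-C = (100, -20, +1.13).
∂h/∂x = +0.009966, ∂h/∂y = -0.006672 (det = -2900).
|∇h| = √(0.009966² + -0.006672²) = 0.01199
Seepage velocity v = K·i/n = 170.0 × 0.01199 / 0.33 = 6.177 m/day.
t = 500 / 6.177 = 80.95 days.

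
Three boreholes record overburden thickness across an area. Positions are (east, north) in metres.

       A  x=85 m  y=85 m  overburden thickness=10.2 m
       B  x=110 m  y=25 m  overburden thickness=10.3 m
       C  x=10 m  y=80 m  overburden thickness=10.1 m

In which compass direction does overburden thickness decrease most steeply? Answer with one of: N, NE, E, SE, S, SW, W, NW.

Differences from A: to B (Δx, Δy, Δh) = (25, -60, +0.1); to C = (-75, -5, -0.1).
Determinant of the coordinate differences = 25·(-5) − (-75)·(-60) = -4625.
∂d/∂x = [(+0.1)·(-5) − (-0.1)·(-60)] / -4625 = +0.001405
∂d/∂y = [25·(-0.1) − (-75)·(+0.1)] / -4625 = -0.001081
Steepest decrease is along −∇f = (-0.001405 E, +0.001081 N) → northwest.

NW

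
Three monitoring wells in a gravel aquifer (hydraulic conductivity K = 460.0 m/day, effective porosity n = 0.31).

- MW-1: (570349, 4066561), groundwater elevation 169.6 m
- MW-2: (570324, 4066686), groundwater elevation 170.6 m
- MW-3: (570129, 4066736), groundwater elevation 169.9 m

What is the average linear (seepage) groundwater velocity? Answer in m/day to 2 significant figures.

16 m/day

Taking MW-1 as reference: MW-2−MW-1 = (-25, 125, +1.0); MW-3−MW-1 = (-220, 175, +0.3).
Solve a·Δx + b·Δy = Δh: det = (-25)·175 − (-220)·125 = 23125.
∂h/∂x = [(+1.0)·175 − (+0.3)·125] / 23125 = +0.005946
∂h/∂y = [(-25)·(+0.3) − (-220)·(+1.0)] / 23125 = +0.009189
|∇h| = √(0.005946² + 0.009189²) = 0.01094
Seepage velocity v = K·i/n = 460.0 × 0.01094 / 0.31 = 16.23 m/day.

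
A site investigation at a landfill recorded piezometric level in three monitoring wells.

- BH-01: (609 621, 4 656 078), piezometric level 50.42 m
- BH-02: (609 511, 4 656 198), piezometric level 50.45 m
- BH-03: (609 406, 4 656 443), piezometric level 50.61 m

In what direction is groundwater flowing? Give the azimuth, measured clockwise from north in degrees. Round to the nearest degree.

219°

Differences from BH-01: to BH-02 (Δx, Δy, Δh) = (-110, 120, +0.03); to BH-03 = (-215, 365, +0.19).
Solve a·Δx + b·Δy = Δh: det = (-110)·365 − (-215)·120 = -14350.
∂h/∂x = [(+0.03)·365 − (+0.19)·120] / -14350 = +0.0008258
∂h/∂y = [(-110)·(+0.19) − (-215)·(+0.03)] / -14350 = +0.001007
Flow direction (−∇h) has components (-0.0008258 E, -0.001007 N).
Azimuth = atan2(E, N) = atan2(-0.0008258, -0.001007) = 219.4° ≈ 219°.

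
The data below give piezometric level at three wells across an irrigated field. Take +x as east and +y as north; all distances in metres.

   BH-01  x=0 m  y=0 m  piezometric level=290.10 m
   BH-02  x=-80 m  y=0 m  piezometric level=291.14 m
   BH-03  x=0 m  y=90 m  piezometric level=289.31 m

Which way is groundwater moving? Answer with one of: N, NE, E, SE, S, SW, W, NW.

NE

∂h/∂x = (291.14 − 290.10) / (-80 − 0) = -0.01300
∂h/∂y = (289.31 − 290.10) / (90 − 0) = -0.008778
Flow = −∇h = (+0.01300 east, +0.008778 north), which points northeast.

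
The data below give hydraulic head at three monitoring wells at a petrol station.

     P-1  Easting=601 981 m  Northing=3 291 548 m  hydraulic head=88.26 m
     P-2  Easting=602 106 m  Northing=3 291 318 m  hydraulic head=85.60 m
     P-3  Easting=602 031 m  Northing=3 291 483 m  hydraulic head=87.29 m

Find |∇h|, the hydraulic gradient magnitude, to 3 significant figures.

0.0153

Differences from P-1: to P-2 (Δx, Δy, Δh) = (125, -230, -2.66); to P-3 = (50, -65, -0.97).
Solve a·Δx + b·Δy = Δh: det = 125·(-65) − 50·(-230) = 3375.
∂h/∂x = [(-2.66)·(-65) − (-0.97)·(-230)] / 3375 = -0.01487
∂h/∂y = [125·(-0.97) − 50·(-2.66)] / 3375 = +0.003481
|∇h| = √(-0.01487² + 0.003481²) = 0.01527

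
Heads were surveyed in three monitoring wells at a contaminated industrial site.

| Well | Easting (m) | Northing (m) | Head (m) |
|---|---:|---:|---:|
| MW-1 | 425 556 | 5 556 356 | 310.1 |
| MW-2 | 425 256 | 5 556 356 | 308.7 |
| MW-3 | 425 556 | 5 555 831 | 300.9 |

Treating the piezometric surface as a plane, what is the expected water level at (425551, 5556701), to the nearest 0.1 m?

316.1 m

∂h/∂x = (308.7 − 310.1) / (425256 − 425556) = +0.004667
∂h/∂y = (300.9 − 310.1) / (5555831 − 5556356) = +0.01752
h(425551, 5556701) = 310.1 + (+0.004667)·(-5) + (+0.01752)·(345) = 310.1 -0.023 +6.046 = 316.122 m.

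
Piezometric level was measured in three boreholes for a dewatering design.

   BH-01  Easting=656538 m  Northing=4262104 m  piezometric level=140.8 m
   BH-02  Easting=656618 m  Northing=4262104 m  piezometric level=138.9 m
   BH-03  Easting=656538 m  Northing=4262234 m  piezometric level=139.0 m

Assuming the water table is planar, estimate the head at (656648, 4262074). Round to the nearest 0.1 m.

138.6 m

∂h/∂x = (138.9 − 140.8) / (656618 − 656538) = -0.02375
∂h/∂y = (139.0 − 140.8) / (4262234 − 4262104) = -0.01385
h(656648, 4262074) = 140.8 + (-0.02375)·(110) + (-0.01385)·(-30) = 140.8 -2.613 +0.415 = 138.603 m.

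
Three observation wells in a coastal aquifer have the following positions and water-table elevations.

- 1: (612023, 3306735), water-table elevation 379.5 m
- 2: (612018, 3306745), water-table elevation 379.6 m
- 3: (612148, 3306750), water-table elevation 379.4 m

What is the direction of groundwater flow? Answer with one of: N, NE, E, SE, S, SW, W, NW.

With h = a·x + b·y + c and 1 as origin, the differences give:
  (-5)·a + 10·b = +0.1
  125·a + 15·b = -0.1
Eliminate b (×15 and ×10, subtract): -1325·a = 2.50 → a = ∂h/∂x = -0.001887
Back-substitute: b = ∂h/∂y = +0.009057.
Flow = −∇h = (+0.001887 east, -0.009057 north), which points south.

S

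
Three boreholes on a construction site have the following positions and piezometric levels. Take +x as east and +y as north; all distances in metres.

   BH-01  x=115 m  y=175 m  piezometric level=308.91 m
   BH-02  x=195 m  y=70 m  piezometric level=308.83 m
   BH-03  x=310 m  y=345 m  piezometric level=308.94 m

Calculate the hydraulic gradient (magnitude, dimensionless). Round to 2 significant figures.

0.00061

Differences from BH-01: to BH-02 (Δx, Δy, Δh) = (80, -105, -0.08); to BH-03 = (195, 170, +0.03).
Determinant of the coordinate differences = 80·170 − 195·(-105) = 34075.
∂h/∂x = [(-0.08)·170 − (+0.03)·(-105)] / 34075 = -0.0003067
∂h/∂y = [80·(+0.03) − 195·(-0.08)] / 34075 = +0.0005282
|∇h| = √(-0.0003067² + 0.0005282²) = 0.0006108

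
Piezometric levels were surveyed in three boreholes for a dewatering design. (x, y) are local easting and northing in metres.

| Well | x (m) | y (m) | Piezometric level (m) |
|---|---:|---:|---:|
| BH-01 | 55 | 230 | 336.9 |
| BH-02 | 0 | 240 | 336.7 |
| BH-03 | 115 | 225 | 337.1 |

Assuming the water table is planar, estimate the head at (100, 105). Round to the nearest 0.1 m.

Three-point gradient (reference BH-01): Δ to BH-02 = (-55, 10, -0.2), Δ to BH-03 = (60, -5, +0.2).
∂h/∂x = +0.003077, ∂h/∂y = -0.003077 (det = -325).
h(100, 105) = 336.9 + (+0.003077)·(45) + (-0.003077)·(-125) = 336.9 +0.138 +0.385 = 337.423 m.

337.4 m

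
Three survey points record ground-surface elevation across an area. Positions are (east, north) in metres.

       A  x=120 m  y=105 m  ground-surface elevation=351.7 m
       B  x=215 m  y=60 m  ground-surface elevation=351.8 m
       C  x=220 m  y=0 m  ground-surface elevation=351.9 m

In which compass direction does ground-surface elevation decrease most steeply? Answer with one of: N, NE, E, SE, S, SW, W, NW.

N

Taking A as reference: B−A = (95, -45, +0.1); C−A = (100, -105, +0.2).
Solve a·Δx + b·Δy = Δz: det = 95·(-105) − 100·(-45) = -5475.
∂z/∂x = [(+0.1)·(-105) − (+0.2)·(-45)] / -5475 = +0.0002740
∂z/∂y = [95·(+0.2) − 100·(+0.1)] / -5475 = -0.001644
Steepest decrease is along −∇f = (-0.0002740 E, +0.001644 N) → north.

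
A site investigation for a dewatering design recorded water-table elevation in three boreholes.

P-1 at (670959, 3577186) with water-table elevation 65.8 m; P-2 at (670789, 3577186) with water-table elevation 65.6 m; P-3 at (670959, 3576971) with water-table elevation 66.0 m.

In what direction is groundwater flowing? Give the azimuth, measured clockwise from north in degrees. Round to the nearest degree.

308°

∂h/∂x = (65.6 − 65.8) / (670789 − 670959) = +0.001176
∂h/∂y = (66.0 − 65.8) / (3576971 − 3577186) = -0.0009302
Flow direction (−∇h) has components (-0.001176 E, +0.0009302 N).
Azimuth = atan2(E, N) = atan2(-0.001176, +0.0009302) = 308.3° ≈ 308°.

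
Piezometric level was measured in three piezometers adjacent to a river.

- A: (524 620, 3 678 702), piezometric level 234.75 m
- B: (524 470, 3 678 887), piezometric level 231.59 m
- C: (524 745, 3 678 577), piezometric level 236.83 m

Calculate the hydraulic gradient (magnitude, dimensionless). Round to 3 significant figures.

With h = a·x + b·y + c and A as origin, the differences give:
  (-150)·a + 185·b = -3.16
  125·a + (-125)·b = +2.08
Eliminate b (×(-125) and ×185, subtract): -4375·a = 10.200 → a = ∂h/∂x = -0.002331
Back-substitute: b = ∂h/∂y = -0.01897.
|∇h| = √(-0.002331² + -0.01897²) = 0.01911

0.0191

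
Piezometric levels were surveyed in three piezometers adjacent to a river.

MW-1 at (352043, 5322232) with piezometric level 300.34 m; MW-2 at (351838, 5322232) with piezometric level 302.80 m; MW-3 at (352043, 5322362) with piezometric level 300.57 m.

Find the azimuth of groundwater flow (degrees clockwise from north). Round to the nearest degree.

098°

∂h/∂x = (302.80 − 300.34) / (351838 − 352043) = -0.01200
∂h/∂y = (300.57 − 300.34) / (5322362 − 5322232) = +0.001769
Flow direction (−∇h) has components (+0.01200 E, -0.001769 N).
Azimuth = atan2(E, N) = atan2(+0.01200, -0.001769) = 98.4° ≈ 098°.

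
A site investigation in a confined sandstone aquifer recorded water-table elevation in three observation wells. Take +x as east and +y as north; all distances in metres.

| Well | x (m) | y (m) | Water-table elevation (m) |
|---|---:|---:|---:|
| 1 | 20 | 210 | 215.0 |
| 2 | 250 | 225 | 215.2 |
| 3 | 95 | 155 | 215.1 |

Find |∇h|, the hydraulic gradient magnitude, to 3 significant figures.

With h = a·x + b·y + c and 1 as origin, the differences give:
  230·a + 15·b = +0.2
  75·a + (-55)·b = +0.1
Eliminate b (×(-55) and ×15, subtract): -13775·a = -12.50 → a = ∂h/∂x = +0.0009074
Back-substitute: b = ∂h/∂y = -0.0005808.
|∇h| = √(0.0009074² + -0.0005808²) = 0.001077

0.00108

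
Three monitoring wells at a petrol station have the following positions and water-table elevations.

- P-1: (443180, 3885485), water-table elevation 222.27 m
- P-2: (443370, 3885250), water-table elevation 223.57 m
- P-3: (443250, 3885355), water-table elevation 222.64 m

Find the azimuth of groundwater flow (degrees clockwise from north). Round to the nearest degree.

Three-point gradient (reference P-1): Δ to P-2 = (190, -235, +1.30), Δ to P-3 = (70, -130, +0.37).
∂h/∂x = +0.009945, ∂h/∂y = +0.002509 (det = -8250).
Flow direction (−∇h) has components (-0.009945 E, -0.002509 N).
Azimuth = atan2(E, N) = atan2(-0.009945, -0.002509) = 255.8° ≈ 256°.

256°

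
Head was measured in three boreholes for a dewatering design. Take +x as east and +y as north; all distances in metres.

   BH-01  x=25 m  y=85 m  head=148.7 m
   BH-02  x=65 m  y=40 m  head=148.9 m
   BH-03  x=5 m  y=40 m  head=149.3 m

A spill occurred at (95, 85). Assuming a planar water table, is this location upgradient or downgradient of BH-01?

Differences from BH-01: to BH-02 (Δx, Δy, Δh) = (40, -45, +0.2); to BH-03 = (-20, -45, +0.6).
Determinant of the coordinate differences = 40·(-45) − (-20)·(-45) = -2700.
∂h/∂x = [(+0.2)·(-45) − (+0.6)·(-45)] / -2700 = -0.006667
∂h/∂y = [40·(+0.6) − (-20)·(+0.2)] / -2700 = -0.01037
Head at (95, 85) = 148.7 + (-0.006667)·(70) + (-0.01037)·(0) = 148.23 m.
That is lower than the 148.7 m at BH-01, so the point is downgradient.

downgradient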